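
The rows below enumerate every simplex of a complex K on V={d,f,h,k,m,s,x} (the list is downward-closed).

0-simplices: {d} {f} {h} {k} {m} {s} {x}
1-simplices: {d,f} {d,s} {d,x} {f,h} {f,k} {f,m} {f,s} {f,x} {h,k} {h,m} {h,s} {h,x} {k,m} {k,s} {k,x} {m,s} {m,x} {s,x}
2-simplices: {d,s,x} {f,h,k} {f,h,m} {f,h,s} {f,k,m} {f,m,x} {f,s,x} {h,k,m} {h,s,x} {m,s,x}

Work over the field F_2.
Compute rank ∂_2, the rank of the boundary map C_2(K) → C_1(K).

rank∂_2=9

n_0=7 n_1=18 n_2=10  [Z2]
∂1: piv[df,ds,dx,fh,fk,fm] rk=6  ker:fs,fx,hk,hm,hs,hx,km,ks,kx,ms,mx,sx
∂2: piv[dsx,fhk,fhm,fhs,fkm,fmx,fsx,hsx,msx] rk=9  ker:hkm
rk∂_2=9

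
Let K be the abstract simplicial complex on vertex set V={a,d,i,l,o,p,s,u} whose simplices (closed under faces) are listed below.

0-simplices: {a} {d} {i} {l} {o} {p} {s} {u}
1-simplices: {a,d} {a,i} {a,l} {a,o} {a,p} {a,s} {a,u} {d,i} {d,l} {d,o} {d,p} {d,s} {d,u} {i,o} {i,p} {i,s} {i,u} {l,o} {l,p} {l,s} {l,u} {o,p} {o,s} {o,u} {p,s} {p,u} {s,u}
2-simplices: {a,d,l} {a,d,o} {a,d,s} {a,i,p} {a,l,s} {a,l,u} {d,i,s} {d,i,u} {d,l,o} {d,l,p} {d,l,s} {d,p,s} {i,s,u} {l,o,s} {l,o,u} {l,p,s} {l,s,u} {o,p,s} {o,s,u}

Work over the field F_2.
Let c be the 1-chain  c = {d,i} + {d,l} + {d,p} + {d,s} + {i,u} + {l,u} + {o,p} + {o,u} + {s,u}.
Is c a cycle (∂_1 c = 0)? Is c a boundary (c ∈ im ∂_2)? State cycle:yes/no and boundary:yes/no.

n_0=8 n_1=27 n_2=19  [Z2]
∂1: piv[ad,ai,al,ao,ap,as,au] rk=7  ker:di,dl,do,dp,ds,du,io,ip,is,iu,lo,lp,ls,lu,op,os,ou,ps,pu,su
∂2: piv[adl,ado,ads,aip,als,alu,dis,diu,dlo,dlp,dps,isu,los,lou,lsu,ops] rk=16  ker:dls,lps,osu
∂1c = 0
c vs im∂2: reduces to 0 ⇒ boundary

cycle:yes boundary:yes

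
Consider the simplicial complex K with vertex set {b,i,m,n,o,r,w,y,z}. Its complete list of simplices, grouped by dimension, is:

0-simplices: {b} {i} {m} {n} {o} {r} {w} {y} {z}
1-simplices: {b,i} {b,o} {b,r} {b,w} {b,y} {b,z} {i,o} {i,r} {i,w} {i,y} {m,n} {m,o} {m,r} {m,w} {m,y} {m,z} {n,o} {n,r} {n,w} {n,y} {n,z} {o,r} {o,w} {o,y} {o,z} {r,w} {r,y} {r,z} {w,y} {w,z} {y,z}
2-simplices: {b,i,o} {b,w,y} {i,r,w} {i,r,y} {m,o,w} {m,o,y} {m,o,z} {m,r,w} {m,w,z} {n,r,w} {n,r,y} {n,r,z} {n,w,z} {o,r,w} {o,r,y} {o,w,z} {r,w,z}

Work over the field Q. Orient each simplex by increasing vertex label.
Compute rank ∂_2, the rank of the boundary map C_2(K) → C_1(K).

n_0=9 n_1=31 n_2=17  [Q]
∂1: piv[bi,bo,br,bw,by,bz,mn,mo] rk=8  ker:io,ir,iw,iy,mr,mw,my,mz,no,nr,nw,ny,nz,or,ow,oy,oz,rw,ry,rz,wy,wz,yz
∂2: piv[bio,bwy,irw,iry,mow,moy,moz,mrw,mwz,nrw,nry,nrz,nwz,orw,ory] rk=15  ker:owz,rwz
rk∂_2=15

rank∂_2=15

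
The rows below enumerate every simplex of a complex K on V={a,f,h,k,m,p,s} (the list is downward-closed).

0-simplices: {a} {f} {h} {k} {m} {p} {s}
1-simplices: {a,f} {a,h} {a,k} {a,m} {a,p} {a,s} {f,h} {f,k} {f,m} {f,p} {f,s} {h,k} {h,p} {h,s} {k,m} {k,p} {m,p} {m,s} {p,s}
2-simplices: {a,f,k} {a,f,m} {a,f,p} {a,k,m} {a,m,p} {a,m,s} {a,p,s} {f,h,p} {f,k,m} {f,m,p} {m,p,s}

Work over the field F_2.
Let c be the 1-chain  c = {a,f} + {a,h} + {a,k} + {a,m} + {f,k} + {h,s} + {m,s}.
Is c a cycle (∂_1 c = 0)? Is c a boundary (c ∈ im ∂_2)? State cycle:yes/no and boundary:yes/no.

cycle:yes boundary:no

n_0=7 n_1=19 n_2=11  [Z2]
∂1: piv[af,ah,ak,am,ap,as] rk=6  ker:fh,fk,fm,fp,fs,hk,hp,hs,km,kp,mp,ms,ps
∂2: piv[afk,afm,afp,akm,amp,ams,aps,fhp] rk=8  ker:fkm,fmp,mps
∂1c = 0
c vs im∂2: residual ≠ 0 ⇒ not boundary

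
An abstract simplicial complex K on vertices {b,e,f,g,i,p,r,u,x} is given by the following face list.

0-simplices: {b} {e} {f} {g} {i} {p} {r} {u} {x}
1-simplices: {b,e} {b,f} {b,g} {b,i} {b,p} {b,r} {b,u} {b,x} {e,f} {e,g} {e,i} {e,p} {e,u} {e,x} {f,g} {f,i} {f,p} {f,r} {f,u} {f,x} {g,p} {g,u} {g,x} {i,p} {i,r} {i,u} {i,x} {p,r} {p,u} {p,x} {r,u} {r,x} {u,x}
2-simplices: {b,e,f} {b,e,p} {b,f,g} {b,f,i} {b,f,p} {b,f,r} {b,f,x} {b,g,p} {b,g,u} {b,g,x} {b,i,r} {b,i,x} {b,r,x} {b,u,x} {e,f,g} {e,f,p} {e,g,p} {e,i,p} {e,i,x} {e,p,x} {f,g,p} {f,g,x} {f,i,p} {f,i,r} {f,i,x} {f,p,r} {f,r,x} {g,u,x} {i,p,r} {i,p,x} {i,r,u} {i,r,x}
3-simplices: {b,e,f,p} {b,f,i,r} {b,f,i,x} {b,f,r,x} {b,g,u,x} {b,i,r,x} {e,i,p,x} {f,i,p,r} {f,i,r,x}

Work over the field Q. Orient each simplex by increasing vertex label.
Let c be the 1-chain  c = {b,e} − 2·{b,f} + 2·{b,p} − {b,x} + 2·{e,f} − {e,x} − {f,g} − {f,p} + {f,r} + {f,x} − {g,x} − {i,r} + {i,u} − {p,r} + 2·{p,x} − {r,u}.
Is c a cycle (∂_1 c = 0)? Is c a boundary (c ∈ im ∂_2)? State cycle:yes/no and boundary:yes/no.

n_0=9 n_1=33 n_2=32 n_3=9  [Q]
∂1: piv[be,bf,bg,bi,bp,br,bu,bx] rk=8  ker:ef,eg,ei,ep,eu,ex,fg,fi,fp,fr,fu,fx,gp,gu,gx,ip,ir,iu,ix,pr,pu,px,ru,rx,ux
∂2: piv[bef,bep,bfg,bfi,bfp,bfr,bfx,bgp,bgu,bgx,bir,bix,brx,bux,efg,eip,eix,epx,fip,fpr,iru] rk=21  ker:efp,egp,fgp,fgx,fir,fix,frx,gux,ipr,ipx,irx
∂3: piv[befp,bfir,bfix,bfrx,bgux,birx,eipx,fipr] rk=8  ker:firx
∂1c = 0
c vs im∂2: reduces to 0 ⇒ boundary

cycle:yes boundary:yes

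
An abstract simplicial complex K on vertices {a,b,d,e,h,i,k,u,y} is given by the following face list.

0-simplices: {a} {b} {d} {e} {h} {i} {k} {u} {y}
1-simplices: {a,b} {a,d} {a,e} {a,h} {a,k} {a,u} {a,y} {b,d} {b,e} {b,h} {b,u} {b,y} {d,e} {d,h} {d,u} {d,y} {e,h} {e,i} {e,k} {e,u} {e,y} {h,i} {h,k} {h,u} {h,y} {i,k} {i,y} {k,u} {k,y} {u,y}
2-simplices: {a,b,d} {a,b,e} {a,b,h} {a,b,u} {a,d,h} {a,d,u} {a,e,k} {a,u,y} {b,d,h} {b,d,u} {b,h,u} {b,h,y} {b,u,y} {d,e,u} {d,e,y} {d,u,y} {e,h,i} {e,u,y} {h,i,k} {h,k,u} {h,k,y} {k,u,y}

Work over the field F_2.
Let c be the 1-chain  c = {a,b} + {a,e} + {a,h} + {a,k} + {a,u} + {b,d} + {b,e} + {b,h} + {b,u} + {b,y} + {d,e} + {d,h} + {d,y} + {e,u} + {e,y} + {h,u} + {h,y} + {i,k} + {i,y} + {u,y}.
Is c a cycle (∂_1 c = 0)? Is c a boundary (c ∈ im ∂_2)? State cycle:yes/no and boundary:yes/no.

n_0=9 n_1=30 n_2=22  [Z2]
∂1: piv[ab,ad,ae,ah,ak,au,ay,ei] rk=8  ker:bd,be,bh,bu,by,de,dh,du,dy,eh,ek,eu,ey,hi,hk,hu,hy,ik,iy,ku,ky,uy
∂2: piv[abd,abe,abh,abu,adh,adu,aek,auy,bhu,bhy,buy,deu,dey,duy,ehi,hik,hku,hky] rk=18  ker:bdh,bdu,euy,kuy
∂1c = {a} + {e} + {h} + {u}

cycle:no boundary:no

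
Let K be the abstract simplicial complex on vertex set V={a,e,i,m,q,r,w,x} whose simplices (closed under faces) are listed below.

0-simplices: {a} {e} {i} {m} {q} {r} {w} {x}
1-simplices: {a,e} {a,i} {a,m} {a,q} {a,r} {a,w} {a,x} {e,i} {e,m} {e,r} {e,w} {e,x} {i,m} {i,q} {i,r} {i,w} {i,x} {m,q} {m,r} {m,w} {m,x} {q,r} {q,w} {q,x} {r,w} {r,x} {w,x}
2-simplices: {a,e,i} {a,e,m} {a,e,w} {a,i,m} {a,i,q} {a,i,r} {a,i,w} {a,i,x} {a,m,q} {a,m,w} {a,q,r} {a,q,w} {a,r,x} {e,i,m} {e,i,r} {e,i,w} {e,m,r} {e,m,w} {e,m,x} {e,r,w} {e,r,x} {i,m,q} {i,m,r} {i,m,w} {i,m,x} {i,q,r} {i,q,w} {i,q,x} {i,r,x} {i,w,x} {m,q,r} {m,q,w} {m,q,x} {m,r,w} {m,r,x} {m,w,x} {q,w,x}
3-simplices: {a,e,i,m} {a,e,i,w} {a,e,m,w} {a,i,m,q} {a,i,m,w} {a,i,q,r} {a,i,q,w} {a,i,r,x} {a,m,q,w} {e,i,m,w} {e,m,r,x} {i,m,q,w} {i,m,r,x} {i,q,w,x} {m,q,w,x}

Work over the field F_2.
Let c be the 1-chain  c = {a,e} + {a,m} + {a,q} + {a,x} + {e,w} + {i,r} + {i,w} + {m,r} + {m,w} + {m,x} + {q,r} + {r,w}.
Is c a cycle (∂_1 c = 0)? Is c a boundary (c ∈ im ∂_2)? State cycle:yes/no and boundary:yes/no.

cycle:yes boundary:yes

n_0=8 n_1=27 n_2=37 n_3=15  [Z2]
∂1: piv[ae,ai,am,aq,ar,aw,ax] rk=7  ker:ei,em,er,ew,ex,im,iq,ir,iw,ix,mq,mr,mw,mx,qr,qw,qx,rw,rx,wx
∂2: piv[aei,aem,aew,aim,aiq,air,aiw,aix,amq,amw,aqr,aqw,arx,eir,emr,emx,erw,erx,iqx,iwx] rk=20  ker:eim,eiw,emw,imq,imr,imw,imx,iqr,iqw,irx,mqr,mqw,mqx,mrw,mrx,mwx,qwx
∂3: piv[aeim,aeiw,aemw,aimq,aimw,aiqr,aiqw,airx,amqw,emrx,imrx,iqwx,mqwx] rk=13  ker:eimw,imqw
∂1c = 0
c vs im∂2: reduces to 0 ⇒ boundary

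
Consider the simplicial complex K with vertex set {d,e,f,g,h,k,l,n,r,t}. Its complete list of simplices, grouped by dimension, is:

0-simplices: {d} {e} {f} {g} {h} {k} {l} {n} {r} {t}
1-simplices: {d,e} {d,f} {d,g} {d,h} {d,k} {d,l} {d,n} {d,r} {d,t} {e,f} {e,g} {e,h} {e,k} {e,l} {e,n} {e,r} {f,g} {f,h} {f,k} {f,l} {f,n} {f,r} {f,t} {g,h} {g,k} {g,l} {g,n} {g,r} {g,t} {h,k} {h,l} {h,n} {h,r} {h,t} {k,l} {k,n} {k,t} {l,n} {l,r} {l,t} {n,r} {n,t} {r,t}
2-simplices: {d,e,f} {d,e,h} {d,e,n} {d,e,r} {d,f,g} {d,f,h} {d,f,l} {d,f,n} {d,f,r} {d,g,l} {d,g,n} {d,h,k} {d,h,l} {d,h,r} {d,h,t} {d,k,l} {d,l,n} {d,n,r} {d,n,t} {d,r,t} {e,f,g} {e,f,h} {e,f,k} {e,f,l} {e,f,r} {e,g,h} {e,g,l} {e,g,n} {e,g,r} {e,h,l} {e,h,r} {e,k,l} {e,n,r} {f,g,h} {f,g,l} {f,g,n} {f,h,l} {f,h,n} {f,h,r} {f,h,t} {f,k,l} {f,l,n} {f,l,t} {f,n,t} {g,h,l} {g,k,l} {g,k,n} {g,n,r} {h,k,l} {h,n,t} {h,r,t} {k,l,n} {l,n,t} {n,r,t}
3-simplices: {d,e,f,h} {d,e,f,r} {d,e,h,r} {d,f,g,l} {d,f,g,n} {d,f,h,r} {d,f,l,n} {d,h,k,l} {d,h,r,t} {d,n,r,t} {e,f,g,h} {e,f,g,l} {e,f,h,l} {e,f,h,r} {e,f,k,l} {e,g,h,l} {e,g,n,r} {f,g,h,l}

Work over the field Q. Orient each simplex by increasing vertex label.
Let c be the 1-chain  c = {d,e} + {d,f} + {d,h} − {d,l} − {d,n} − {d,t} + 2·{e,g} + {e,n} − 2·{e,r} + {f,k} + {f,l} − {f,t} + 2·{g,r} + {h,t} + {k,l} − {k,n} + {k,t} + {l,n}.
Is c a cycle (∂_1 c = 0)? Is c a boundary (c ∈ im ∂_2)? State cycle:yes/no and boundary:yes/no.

cycle:yes boundary:no

n_0=10 n_1=43 n_2=54 n_3=18  [Q]
∂1: piv[de,df,dg,dh,dk,dl,dn,dr,dt] rk=9  ker:ef,eg,eh,ek,el,en,er,fg,fh,fk,fl,fn,fr,ft,gh,gk,gl,gn,gr,gt,hk,hl,hn,hr,ht,kl,kn,kt,ln,lr,lt,nr,nt,rt
∂2: piv[def,deh,den,der,dfg,dfh,dfl,dfn,dfr,dgl,dgn,dhk,dhl,dhr,dht,dkl,dln,dnr,dnt,drt,efg,efk,efl,egh,egr,ekl,fhn,fht,flt,gkl,gkn] rk=31  ker:efh,efr,egl,egn,ehl,ehr,enr,fgh,fgl,fgn,fhl,fhr,fkl,fln,fnt,ghl,gnr,hkl,hnt,hrt,kln,lnt,nrt
∂3: piv[defh,defr,dehr,dfgl,dfgn,dfhr,dfln,dhkl,dhrt,dnrt,efgh,efgl,efhl,efkl,eghl,egnr] rk=16  ker:efhr,fghl
∂1c = 0
c vs im∂2: residual ≠ 0 ⇒ not boundary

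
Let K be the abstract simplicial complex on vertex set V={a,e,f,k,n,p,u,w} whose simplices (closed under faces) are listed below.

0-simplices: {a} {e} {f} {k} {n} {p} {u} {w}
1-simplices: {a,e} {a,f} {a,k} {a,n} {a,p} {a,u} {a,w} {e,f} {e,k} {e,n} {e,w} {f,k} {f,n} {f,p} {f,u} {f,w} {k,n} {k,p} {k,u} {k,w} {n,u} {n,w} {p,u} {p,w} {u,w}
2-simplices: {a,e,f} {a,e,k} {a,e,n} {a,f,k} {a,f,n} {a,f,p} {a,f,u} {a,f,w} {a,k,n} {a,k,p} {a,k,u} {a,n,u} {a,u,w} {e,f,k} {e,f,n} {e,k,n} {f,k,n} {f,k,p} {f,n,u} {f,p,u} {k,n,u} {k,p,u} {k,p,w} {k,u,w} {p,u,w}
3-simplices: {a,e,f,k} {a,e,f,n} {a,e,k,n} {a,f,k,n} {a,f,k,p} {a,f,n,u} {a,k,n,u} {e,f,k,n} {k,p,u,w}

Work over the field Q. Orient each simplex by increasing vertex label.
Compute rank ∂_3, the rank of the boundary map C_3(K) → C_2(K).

rank∂_3=8

n_0=8 n_1=25 n_2=25 n_3=9  [Q]
∂1: piv[ae,af,ak,an,ap,au,aw] rk=7  ker:ef,ek,en,ew,fk,fn,fp,fu,fw,kn,kp,ku,kw,nu,nw,pu,pw,uw
∂2: piv[aef,aek,aen,afk,afn,afp,afu,afw,akn,akp,aku,anu,auw,fpu,kpw,kuw] rk=16  ker:efk,efn,ekn,fkn,fkp,fnu,knu,kpu,puw
∂3: piv[aefk,aefn,aekn,afkn,afkp,afnu,aknu,kpuw] rk=8  ker:efkn
rk∂_3=8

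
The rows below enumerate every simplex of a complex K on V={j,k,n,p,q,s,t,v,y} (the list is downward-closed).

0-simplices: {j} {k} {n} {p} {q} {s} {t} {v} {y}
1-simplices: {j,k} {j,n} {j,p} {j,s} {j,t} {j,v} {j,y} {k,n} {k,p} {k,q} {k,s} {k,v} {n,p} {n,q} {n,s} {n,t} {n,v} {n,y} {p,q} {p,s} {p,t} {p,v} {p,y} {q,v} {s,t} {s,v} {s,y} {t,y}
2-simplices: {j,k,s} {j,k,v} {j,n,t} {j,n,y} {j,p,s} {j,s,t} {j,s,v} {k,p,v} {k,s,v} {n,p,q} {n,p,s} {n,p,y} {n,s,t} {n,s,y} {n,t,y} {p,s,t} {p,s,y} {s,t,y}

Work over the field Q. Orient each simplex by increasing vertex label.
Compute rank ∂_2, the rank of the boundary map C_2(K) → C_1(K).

n_0=9 n_1=28 n_2=18  [Q]
∂1: piv[jk,jn,jp,js,jt,jv,jy,kq] rk=8  ker:kn,kp,ks,kv,np,nq,ns,nt,nv,ny,pq,ps,pt,pv,py,qv,st,sv,sy,ty
∂2: piv[jks,jkv,jnt,jny,jps,jst,jsv,kpv,npq,nps,npy,nst,nsy,nty,pst] rk=15  ker:ksv,psy,sty
rk∂_2=15

rank∂_2=15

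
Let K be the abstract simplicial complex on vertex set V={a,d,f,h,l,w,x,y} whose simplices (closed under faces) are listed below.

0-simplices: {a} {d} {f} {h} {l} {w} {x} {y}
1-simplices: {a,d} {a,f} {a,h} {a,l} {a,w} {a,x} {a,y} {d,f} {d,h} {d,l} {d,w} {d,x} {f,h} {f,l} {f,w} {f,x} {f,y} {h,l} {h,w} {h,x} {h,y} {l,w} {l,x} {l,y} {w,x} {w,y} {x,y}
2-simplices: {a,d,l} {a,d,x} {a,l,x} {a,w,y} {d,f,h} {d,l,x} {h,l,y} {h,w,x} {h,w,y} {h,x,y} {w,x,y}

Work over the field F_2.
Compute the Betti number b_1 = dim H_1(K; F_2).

n_0=8 n_1=27 n_2=11  [Z2]
∂1: piv[ad,af,ah,al,aw,ax,ay] rk=7  ker:df,dh,dl,dw,dx,fh,fl,fw,fx,fy,hl,hw,hx,hy,lw,lx,ly,wx,wy,xy
∂2: piv[adl,adx,alx,awy,dfh,hly,hwx,hwy,hxy] rk=9  ker:dlx,wxy
b_1=(27−7)−9=11

b_1=11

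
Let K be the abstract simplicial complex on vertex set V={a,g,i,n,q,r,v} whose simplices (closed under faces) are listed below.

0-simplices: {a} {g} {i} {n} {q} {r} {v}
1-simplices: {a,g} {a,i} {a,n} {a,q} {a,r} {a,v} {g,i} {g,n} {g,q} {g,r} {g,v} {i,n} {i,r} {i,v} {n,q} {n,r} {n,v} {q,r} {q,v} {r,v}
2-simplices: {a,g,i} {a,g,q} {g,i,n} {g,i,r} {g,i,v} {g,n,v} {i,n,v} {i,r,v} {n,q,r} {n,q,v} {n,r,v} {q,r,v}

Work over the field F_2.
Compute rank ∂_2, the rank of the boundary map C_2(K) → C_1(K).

n_0=7 n_1=20 n_2=12  [Z2]
∂1: piv[ag,ai,an,aq,ar,av] rk=6  ker:gi,gn,gq,gr,gv,in,ir,iv,nq,nr,nv,qr,qv,rv
∂2: piv[agi,agq,gin,gir,giv,gnv,irv,nqr,nqv,nrv] rk=10  ker:inv,qrv
rk∂_2=10

rank∂_2=10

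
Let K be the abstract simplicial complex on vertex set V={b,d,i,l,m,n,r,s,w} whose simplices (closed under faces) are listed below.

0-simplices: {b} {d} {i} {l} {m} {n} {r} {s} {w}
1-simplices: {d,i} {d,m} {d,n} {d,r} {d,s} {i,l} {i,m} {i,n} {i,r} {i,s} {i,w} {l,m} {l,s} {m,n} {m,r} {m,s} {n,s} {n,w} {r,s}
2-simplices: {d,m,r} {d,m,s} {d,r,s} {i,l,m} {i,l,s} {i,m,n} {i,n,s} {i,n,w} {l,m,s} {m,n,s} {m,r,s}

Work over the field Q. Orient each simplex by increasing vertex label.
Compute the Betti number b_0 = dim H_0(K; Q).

n_0=9 n_1=19 n_2=11  [Q]
∂1: piv[di,dm,dn,dr,ds,il,iw] rk=7  ker:im,in,ir,is,lm,ls,mn,mr,ms,ns,nw,rs
∂2: piv[dmr,dms,drs,ilm,ils,imn,ins,inw,lms] rk=9  ker:mns,mrs
b_0=(9−0)−7=2

b_0=2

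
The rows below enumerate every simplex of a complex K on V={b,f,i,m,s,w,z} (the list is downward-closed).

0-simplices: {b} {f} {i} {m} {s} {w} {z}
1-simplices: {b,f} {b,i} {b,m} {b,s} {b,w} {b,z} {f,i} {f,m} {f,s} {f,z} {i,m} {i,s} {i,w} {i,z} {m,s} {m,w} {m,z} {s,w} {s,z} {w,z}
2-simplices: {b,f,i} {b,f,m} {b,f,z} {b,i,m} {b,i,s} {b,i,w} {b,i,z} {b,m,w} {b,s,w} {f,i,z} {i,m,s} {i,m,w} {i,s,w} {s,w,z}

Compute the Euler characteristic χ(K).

n_0=7 n_1=20 n_2=14
χ=+7−20+14=1

χ(K)=1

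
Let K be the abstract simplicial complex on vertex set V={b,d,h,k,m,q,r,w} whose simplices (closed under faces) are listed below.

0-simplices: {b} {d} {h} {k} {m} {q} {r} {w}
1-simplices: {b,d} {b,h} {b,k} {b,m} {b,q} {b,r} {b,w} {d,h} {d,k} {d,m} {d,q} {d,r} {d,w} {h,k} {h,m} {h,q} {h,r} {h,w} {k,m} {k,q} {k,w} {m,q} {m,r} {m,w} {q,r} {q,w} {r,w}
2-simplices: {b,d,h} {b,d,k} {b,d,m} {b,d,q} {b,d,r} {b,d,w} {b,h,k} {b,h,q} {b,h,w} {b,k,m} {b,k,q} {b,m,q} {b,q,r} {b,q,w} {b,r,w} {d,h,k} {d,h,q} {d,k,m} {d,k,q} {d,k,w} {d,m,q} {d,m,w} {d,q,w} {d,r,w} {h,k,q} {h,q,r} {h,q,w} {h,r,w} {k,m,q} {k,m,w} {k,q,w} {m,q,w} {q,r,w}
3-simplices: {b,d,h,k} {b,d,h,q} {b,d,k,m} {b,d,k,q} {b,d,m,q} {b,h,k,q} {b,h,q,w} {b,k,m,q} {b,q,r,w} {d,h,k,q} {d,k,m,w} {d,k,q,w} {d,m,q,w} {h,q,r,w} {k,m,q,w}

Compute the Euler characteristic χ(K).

n_0=8 n_1=27 n_2=33 n_3=15
χ=+8−27+33−15=-1

χ(K)=-1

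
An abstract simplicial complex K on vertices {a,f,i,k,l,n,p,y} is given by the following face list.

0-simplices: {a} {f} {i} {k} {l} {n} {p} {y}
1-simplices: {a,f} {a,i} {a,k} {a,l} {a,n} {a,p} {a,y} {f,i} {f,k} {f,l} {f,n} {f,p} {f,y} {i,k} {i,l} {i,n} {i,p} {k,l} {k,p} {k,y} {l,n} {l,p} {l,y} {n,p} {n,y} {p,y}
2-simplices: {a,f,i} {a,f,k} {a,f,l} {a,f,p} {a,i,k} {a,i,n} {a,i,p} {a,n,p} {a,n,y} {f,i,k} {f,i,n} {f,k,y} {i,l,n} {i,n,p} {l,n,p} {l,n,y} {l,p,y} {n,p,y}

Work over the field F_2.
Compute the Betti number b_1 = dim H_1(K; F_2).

n_0=8 n_1=26 n_2=18  [Z2]
∂1: piv[af,ai,ak,al,an,ap,ay] rk=7  ker:fi,fk,fl,fn,fp,fy,ik,il,in,ip,kl,kp,ky,ln,lp,ly,np,ny,py
∂2: piv[afi,afk,afl,afp,aik,ain,aip,anp,any,fin,fky,iln,lnp,lny,lpy] rk=15  ker:fik,inp,npy
b_1=(26−7)−15=4

b_1=4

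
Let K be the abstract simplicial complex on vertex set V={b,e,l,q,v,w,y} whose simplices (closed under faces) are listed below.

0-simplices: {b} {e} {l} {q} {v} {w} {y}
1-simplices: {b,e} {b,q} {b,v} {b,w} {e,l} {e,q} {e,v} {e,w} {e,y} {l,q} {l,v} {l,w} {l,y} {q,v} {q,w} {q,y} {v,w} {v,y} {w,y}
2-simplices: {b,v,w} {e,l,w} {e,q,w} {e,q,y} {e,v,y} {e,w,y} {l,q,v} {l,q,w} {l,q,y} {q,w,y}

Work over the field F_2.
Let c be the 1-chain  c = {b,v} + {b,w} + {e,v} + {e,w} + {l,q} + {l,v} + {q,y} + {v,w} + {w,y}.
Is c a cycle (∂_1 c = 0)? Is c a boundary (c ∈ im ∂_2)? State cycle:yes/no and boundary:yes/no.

cycle:yes boundary:no

n_0=7 n_1=19 n_2=10  [Z2]
∂1: piv[be,bq,bv,bw,el,ey] rk=6  ker:eq,ev,ew,lq,lv,lw,ly,qv,qw,qy,vw,vy,wy
∂2: piv[bvw,elw,eqw,eqy,evy,ewy,lqv,lqw,lqy] rk=9  ker:qwy
∂1c = 0
c vs im∂2: residual ≠ 0 ⇒ not boundary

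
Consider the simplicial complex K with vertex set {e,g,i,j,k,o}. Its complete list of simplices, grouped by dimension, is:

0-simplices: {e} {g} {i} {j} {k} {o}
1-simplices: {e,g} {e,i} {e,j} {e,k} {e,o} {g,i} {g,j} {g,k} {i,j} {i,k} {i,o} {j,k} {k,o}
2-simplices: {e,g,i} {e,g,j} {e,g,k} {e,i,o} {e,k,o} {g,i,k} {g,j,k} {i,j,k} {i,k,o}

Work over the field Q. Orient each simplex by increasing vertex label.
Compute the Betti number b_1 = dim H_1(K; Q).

b_1=0

n_0=6 n_1=13 n_2=9  [Q]
∂1: piv[eg,ei,ej,ek,eo] rk=5  ker:gi,gj,gk,ij,ik,io,jk,ko
∂2: piv[egi,egj,egk,eio,eko,gik,gjk,ijk] rk=8  ker:iko
b_1=(13−5)−8=0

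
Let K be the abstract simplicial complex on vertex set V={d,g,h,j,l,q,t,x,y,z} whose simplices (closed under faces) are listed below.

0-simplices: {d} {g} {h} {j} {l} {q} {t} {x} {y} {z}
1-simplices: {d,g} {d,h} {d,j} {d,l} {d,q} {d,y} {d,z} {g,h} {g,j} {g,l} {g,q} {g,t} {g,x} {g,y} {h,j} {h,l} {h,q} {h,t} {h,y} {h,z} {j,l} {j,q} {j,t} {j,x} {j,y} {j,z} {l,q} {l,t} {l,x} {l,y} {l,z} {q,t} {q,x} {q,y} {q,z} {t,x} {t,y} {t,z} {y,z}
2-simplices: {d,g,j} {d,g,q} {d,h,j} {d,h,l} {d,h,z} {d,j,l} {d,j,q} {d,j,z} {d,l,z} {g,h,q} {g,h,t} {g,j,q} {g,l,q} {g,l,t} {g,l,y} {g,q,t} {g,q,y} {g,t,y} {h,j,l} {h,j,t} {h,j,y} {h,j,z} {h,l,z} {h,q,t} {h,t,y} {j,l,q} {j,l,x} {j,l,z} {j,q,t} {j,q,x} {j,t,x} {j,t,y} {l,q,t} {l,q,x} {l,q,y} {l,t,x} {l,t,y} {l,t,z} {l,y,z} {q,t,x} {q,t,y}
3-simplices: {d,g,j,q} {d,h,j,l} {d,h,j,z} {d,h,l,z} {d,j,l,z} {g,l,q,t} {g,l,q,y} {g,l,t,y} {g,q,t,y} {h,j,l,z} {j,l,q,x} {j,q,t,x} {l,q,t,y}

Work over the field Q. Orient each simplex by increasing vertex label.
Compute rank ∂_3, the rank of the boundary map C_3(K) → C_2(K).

rank∂_3=11

n_0=10 n_1=39 n_2=41 n_3=13  [Q]
∂1: piv[dg,dh,dj,dl,dq,dy,dz,gt,gx] rk=9  ker:gh,gj,gl,gq,gy,hj,hl,hq,ht,hy,hz,jl,jq,jt,jx,jy,jz,lq,lt,lx,ly,lz,qt,qx,qy,qz,tx,ty,tz,yz
∂2: piv[dgj,dgq,dhj,dhl,dhz,djl,djq,djz,dlz,ghq,ght,glq,glt,gly,gqt,gqy,gty,hjt,hjy,hty,jlq,jlx,jqt,jqx,jtx,ltz,lyz] rk=27  ker:gjq,hjl,hjz,hlz,hqt,jlz,jty,lqt,lqx,lqy,ltx,lty,qtx,qty
∂3: piv[dgjq,dhjl,dhjz,dhlz,djlz,glqt,glqy,glty,gqty,jlqx,jqtx] rk=11  ker:hjlz,lqty
rk∂_3=11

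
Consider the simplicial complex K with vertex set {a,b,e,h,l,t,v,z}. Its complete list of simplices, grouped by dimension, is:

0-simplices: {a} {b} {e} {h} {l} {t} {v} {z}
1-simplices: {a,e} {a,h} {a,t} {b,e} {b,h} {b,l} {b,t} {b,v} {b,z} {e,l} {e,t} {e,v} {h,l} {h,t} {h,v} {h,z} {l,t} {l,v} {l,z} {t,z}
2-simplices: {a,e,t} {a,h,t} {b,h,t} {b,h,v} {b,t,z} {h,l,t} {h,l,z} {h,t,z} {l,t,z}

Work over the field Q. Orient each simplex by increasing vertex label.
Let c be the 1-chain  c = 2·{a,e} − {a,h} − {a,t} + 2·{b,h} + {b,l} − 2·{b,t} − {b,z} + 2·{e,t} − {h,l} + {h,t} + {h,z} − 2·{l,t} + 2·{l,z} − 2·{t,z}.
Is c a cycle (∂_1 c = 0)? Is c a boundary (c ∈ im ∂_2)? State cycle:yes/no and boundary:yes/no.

n_0=8 n_1=20 n_2=9  [Q]
∂1: piv[ae,ah,at,be,bl,bv,bz] rk=7  ker:bh,bt,el,et,ev,hl,ht,hv,hz,lt,lv,lz,tz
∂2: piv[aet,aht,bht,bhv,btz,hlt,hlz,htz] rk=8  ker:ltz
∂1c = 0
c vs im∂2: residual ≠ 0 ⇒ not boundary

cycle:yes boundary:no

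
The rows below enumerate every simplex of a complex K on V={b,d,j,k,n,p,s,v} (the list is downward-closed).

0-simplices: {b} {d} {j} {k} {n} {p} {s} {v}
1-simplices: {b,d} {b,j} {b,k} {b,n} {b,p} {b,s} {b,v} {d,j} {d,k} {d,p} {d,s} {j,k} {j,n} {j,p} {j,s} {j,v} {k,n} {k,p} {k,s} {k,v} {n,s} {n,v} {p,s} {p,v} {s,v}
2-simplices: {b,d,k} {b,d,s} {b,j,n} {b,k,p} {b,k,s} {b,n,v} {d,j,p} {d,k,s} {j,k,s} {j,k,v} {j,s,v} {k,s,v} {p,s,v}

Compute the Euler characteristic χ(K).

n_0=8 n_1=25 n_2=13
χ=+8−25+13=-4

χ(K)=-4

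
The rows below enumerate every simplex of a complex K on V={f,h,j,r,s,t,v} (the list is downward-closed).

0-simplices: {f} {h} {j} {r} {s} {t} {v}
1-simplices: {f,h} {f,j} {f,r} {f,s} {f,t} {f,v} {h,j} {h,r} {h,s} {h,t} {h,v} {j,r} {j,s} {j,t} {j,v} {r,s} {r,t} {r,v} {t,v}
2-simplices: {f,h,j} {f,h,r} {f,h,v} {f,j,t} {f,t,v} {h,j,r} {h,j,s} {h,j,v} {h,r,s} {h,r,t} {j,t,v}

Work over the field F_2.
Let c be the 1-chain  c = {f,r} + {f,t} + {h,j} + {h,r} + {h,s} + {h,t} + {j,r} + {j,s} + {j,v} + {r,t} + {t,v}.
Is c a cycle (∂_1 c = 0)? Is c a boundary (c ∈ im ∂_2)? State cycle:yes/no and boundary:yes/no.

cycle:yes boundary:yes

n_0=7 n_1=19 n_2=11  [Z2]
∂1: piv[fh,fj,fr,fs,ft,fv] rk=6  ker:hj,hr,hs,ht,hv,jr,js,jt,jv,rs,rt,rv,tv
∂2: piv[fhj,fhr,fhv,fjt,ftv,hjr,hjs,hjv,hrs,hrt] rk=10  ker:jtv
∂1c = 0
c vs im∂2: reduces to 0 ⇒ boundary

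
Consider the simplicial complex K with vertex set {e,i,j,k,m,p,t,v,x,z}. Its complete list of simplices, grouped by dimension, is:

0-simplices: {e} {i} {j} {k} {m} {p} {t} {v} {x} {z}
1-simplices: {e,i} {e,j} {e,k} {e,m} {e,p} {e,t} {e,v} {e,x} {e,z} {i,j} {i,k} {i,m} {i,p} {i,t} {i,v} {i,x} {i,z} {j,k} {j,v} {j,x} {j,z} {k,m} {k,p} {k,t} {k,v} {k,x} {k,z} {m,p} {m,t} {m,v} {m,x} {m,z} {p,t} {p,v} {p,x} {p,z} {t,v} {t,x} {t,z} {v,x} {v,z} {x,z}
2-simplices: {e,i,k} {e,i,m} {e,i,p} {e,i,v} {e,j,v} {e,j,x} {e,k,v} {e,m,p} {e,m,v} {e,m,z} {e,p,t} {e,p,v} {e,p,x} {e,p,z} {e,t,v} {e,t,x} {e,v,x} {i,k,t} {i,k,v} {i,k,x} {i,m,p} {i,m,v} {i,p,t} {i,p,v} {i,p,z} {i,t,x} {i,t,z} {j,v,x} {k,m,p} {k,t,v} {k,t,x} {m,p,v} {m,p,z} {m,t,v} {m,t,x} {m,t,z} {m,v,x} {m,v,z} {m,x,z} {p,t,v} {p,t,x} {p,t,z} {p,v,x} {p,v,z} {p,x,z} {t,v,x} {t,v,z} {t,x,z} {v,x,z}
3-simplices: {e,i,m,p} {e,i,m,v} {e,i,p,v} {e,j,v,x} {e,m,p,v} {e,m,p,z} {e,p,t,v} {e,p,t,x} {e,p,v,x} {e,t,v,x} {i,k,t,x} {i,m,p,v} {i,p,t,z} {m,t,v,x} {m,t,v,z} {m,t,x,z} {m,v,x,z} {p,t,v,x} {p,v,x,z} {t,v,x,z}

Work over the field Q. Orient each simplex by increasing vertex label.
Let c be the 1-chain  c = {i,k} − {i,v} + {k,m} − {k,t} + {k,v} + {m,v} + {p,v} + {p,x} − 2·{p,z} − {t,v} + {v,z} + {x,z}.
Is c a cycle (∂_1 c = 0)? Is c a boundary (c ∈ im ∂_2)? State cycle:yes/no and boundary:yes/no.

n_0=10 n_1=42 n_2=49 n_3=20  [Q]
∂1: piv[ei,ej,ek,em,ep,et,ev,ex,ez] rk=9  ker:ij,ik,im,ip,it,iv,ix,iz,jk,jv,jx,jz,km,kp,kt,kv,kx,kz,mp,mt,mv,mx,mz,pt,pv,px,pz,tv,tx,tz,vx,vz,xz
∂2: piv[eik,eim,eip,eiv,ejv,ejx,ekv,emp,emv,emz,ept,epv,epx,epz,etv,etx,evx,ikt,ikx,ipt,ipz,itx,itz,kmp,mtv,mtx,mvz,mxz] rk=28  ker:ikv,imp,imv,ipv,jvx,ktv,ktx,mpv,mpz,mtz,mvx,ptv,ptx,ptz,pvx,pvz,pxz,tvx,tvz,txz,vxz
∂3: piv[eimp,eimv,eipv,ejvx,empv,empz,eptv,eptx,epvx,etvx,iktx,iptz,mtvx,mtvz,mtxz,mvxz,pvxz] rk=17  ker:impv,ptvx,tvxz
∂1c = 0
c vs im∂2: residual ≠ 0 ⇒ not boundary

cycle:yes boundary:no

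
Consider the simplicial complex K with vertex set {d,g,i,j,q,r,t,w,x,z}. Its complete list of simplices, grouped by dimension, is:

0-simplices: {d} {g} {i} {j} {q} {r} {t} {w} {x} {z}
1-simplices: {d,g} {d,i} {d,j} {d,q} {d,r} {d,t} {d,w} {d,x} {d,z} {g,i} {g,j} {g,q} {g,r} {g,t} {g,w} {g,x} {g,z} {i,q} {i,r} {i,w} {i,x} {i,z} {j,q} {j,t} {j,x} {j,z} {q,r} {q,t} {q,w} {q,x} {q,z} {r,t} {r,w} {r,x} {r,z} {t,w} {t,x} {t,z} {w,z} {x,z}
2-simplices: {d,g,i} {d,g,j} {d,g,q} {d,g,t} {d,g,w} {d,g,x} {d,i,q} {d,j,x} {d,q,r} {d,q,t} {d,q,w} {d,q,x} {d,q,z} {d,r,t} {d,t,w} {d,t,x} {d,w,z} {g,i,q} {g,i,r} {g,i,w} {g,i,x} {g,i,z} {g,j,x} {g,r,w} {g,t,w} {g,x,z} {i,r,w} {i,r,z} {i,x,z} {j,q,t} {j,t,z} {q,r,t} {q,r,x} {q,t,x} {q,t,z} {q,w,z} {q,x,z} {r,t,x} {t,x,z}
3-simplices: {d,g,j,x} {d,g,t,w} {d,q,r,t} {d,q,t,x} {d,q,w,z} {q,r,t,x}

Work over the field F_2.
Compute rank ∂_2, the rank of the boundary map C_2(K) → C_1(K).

n_0=10 n_1=40 n_2=39 n_3=6  [Z2]
∂1: piv[dg,di,dj,dq,dr,dt,dw,dx,dz] rk=9  ker:gi,gj,gq,gr,gt,gw,gx,gz,iq,ir,iw,ix,iz,jq,jt,jx,jz,qr,qt,qw,qx,qz,rt,rw,rx,rz,tw,tx,tz,wz,xz
∂2: piv[dgi,dgj,dgq,dgt,dgw,dgx,diq,djx,dqr,dqt,dqw,dqx,dqz,drt,dtw,dtx,dwz,gir,giw,gix,giz,grw,gxz,irz,jqt,jtz,qrx,qtz,qxz] rk=29  ker:giq,gjx,gtw,irw,ixz,qrt,qtx,qwz,rtx,txz
∂3: piv[dgjx,dgtw,dqrt,dqtx,dqwz,qrtx] rk=6
rk∂_2=29

rank∂_2=29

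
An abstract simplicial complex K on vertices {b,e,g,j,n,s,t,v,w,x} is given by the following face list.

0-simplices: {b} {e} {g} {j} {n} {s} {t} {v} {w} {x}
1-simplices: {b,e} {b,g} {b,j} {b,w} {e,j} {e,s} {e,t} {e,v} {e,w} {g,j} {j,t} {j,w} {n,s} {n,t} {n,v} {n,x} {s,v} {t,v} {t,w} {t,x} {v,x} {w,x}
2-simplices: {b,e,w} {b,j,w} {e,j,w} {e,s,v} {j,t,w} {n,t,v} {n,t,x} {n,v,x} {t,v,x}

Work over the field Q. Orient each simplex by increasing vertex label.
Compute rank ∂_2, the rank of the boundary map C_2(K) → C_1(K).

rank∂_2=8

n_0=10 n_1=22 n_2=9  [Q]
∂1: piv[be,bg,bj,bw,es,et,ev,ns,nx] rk=9  ker:ej,ew,gj,jt,jw,nt,nv,sv,tv,tw,tx,vx,wx
∂2: piv[bew,bjw,ejw,esv,jtw,ntv,ntx,nvx] rk=8  ker:tvx
rk∂_2=8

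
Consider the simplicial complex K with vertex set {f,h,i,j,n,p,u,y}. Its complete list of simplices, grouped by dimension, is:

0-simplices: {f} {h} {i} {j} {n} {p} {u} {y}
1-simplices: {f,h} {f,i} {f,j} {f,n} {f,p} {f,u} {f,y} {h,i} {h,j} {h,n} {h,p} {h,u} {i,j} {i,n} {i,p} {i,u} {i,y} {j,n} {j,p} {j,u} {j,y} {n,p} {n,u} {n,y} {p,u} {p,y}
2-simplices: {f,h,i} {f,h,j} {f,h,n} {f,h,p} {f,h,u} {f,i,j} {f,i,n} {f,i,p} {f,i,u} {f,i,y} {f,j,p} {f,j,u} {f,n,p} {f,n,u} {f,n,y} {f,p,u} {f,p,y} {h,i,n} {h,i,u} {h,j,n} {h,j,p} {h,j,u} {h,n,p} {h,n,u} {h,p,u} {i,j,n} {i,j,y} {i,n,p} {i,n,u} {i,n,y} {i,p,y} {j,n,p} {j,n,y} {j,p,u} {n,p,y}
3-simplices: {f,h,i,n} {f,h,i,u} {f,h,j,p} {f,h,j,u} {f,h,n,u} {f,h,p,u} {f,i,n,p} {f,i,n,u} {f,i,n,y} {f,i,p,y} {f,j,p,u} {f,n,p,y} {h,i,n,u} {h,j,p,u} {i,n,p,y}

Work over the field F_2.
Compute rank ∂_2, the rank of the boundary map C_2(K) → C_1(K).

rank∂_2=19

n_0=8 n_1=26 n_2=35 n_3=15  [Z2]
∂1: piv[fh,fi,fj,fn,fp,fu,fy] rk=7  ker:hi,hj,hn,hp,hu,ij,in,ip,iu,iy,jn,jp,ju,jy,np,nu,ny,pu,py
∂2: piv[fhi,fhj,fhn,fhp,fhu,fij,fin,fip,fiu,fiy,fjp,fju,fnp,fnu,fny,fpu,fpy,hjn,ijy] rk=19  ker:hin,hiu,hjp,hju,hnp,hnu,hpu,ijn,inp,inu,iny,ipy,jnp,jny,jpu,npy
∂3: piv[fhin,fhiu,fhjp,fhju,fhnu,fhpu,finp,finu,finy,fipy,fjpu,fnpy] rk=12  ker:hinu,hjpu,inpy
rk∂_2=19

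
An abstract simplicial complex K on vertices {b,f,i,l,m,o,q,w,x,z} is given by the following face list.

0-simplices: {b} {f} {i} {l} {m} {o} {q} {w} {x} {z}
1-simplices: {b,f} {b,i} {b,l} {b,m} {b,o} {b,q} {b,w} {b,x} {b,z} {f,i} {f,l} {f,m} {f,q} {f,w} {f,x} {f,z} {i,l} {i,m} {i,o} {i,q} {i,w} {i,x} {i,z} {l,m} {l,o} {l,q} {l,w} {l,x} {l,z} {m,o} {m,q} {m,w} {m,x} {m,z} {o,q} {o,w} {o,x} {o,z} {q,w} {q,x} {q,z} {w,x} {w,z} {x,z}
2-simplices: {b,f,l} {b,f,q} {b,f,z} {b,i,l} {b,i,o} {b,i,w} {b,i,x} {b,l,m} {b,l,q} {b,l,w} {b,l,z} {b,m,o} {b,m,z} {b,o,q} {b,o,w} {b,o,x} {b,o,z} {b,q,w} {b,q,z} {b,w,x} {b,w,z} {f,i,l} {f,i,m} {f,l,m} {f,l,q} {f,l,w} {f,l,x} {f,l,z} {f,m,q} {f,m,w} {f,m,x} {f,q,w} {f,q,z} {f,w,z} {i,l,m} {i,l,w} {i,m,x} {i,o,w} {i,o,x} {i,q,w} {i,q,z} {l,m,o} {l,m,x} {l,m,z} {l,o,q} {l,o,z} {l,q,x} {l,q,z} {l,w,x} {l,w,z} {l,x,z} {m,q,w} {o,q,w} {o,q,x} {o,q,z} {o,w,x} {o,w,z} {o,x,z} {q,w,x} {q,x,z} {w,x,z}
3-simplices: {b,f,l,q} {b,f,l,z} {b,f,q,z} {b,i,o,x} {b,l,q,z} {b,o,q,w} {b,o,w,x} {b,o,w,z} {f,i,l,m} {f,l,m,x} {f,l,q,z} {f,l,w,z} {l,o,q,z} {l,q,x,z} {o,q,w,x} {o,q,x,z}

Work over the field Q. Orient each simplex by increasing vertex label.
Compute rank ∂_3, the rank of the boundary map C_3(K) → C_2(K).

n_0=10 n_1=44 n_2=61 n_3=16  [Q]
∂1: piv[bf,bi,bl,bm,bo,bq,bw,bx,bz] rk=9  ker:fi,fl,fm,fq,fw,fx,fz,il,im,io,iq,iw,ix,iz,lm,lo,lq,lw,lx,lz,mo,mq,mw,mx,mz,oq,ow,ox,oz,qw,qx,qz,wx,wz,xz
∂2: piv[bfl,bfq,bfz,bil,bio,biw,bix,blm,blq,blw,blz,bmo,bmz,boq,bow,box,boz,bqw,bqz,bwx,bwz,fil,fim,flm,flw,flx,fmq,fmw,fmx,imx,iqw,iqz,lmo,lqx,lxz] rk=35  ker:flq,flz,fqw,fqz,fwz,ilm,ilw,iow,iox,lmx,lmz,loq,loz,lqz,lwx,lwz,mqw,oqw,oqx,oqz,owx,owz,oxz,qwx,qxz,wxz
∂3: piv[bflq,bflz,bfqz,biox,blqz,boqw,bowx,bowz,film,flmx,flwz,loqz,lqxz,oqwx,oqxz] rk=15  ker:flqz
rk∂_3=15

rank∂_3=15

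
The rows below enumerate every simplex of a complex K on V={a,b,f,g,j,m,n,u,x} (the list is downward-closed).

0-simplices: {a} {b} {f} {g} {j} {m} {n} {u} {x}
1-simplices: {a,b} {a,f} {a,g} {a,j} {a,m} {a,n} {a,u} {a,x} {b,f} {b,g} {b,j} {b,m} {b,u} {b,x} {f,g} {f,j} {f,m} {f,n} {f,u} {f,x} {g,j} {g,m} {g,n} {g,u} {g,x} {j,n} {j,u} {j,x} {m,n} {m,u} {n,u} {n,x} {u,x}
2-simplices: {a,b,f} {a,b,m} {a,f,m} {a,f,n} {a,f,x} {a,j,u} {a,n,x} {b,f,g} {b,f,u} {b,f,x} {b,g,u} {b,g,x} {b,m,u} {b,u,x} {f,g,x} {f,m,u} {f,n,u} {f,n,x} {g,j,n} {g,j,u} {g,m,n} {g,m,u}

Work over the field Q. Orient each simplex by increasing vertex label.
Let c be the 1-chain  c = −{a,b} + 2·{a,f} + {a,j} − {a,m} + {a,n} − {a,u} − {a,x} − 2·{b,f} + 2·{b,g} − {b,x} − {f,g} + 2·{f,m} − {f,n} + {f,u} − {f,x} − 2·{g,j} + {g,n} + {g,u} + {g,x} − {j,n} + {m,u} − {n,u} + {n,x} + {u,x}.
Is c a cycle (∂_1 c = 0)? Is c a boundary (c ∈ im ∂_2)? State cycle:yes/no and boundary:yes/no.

cycle:yes boundary:yes

n_0=9 n_1=33 n_2=22  [Q]
∂1: piv[ab,af,ag,aj,am,an,au,ax] rk=8  ker:bf,bg,bj,bm,bu,bx,fg,fj,fm,fn,fu,fx,gj,gm,gn,gu,gx,jn,ju,jx,mn,mu,nu,nx,ux
∂2: piv[abf,abm,afm,afn,afx,aju,anx,bfg,bfu,bfx,bgu,bgx,bmu,bux,fnu,gjn,gju,gmn,gmu] rk=19  ker:fgx,fmu,fnx
∂1c = 0
c vs im∂2: reduces to 0 ⇒ boundary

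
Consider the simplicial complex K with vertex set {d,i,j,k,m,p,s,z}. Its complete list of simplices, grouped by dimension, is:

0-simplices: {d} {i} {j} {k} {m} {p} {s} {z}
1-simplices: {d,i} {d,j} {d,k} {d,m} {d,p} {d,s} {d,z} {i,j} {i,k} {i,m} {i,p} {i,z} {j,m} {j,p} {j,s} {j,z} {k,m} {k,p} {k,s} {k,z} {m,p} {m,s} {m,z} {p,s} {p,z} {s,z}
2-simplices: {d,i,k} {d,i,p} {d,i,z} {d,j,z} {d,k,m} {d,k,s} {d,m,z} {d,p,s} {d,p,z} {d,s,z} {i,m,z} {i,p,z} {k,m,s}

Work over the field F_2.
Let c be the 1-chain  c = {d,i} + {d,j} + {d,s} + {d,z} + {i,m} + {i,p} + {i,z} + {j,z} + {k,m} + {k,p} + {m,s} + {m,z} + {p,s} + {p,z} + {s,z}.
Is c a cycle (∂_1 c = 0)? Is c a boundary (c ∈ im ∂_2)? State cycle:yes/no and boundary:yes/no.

n_0=8 n_1=26 n_2=13  [Z2]
∂1: piv[di,dj,dk,dm,dp,ds,dz] rk=7  ker:ij,ik,im,ip,iz,jm,jp,js,jz,km,kp,ks,kz,mp,ms,mz,ps,pz,sz
∂2: piv[dik,dip,diz,djz,dkm,dks,dmz,dps,dpz,dsz,imz,kms] rk=12  ker:ipz
∂1c = 0
c vs im∂2: residual ≠ 0 ⇒ not boundary

cycle:yes boundary:no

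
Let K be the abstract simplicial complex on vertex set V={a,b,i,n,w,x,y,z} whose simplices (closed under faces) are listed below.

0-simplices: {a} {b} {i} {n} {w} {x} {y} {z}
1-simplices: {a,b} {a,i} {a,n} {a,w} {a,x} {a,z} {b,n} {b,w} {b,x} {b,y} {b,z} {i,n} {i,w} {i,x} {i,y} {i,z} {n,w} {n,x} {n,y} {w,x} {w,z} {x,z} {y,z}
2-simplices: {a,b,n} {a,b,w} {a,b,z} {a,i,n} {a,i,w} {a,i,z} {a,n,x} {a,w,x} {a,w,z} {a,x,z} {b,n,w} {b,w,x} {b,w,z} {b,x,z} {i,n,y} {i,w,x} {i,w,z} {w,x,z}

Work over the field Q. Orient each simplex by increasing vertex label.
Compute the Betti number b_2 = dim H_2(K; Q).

b_2=4

n_0=8 n_1=23 n_2=18  [Q]
∂1: piv[ab,ai,an,aw,ax,az,by] rk=7  ker:bn,bw,bx,bz,in,iw,ix,iy,iz,nw,nx,ny,wx,wz,xz,yz
∂2: piv[abn,abw,abz,ain,aiw,aiz,anx,awx,awz,axz,bnw,bwx,iny,iwx] rk=14  ker:bwz,bxz,iwz,wxz
b_2=(18−14)−0=4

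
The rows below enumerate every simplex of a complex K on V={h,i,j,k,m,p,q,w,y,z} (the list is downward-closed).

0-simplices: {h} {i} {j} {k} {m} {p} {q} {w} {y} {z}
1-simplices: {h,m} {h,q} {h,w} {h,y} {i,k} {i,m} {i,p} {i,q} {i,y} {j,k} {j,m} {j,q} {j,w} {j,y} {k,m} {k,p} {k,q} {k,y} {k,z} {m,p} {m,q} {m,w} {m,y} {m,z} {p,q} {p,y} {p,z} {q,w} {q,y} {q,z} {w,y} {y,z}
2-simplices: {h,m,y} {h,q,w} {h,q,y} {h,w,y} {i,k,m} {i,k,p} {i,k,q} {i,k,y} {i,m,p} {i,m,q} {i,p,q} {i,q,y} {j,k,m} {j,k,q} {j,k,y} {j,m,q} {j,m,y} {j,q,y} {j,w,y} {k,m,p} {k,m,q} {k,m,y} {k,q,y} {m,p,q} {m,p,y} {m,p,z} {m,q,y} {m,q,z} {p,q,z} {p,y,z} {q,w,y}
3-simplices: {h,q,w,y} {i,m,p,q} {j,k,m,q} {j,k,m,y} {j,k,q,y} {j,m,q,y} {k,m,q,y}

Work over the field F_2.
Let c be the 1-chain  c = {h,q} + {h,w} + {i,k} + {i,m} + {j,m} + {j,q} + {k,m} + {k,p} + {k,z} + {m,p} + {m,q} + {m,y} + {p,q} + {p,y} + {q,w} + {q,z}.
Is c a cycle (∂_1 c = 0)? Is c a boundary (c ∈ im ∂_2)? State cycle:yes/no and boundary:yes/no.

n_0=10 n_1=32 n_2=31 n_3=7  [Z2]
∂1: piv[hm,hq,hw,hy,ik,im,ip,jk,kz] rk=9  ker:iq,iy,jm,jq,jw,jy,km,kp,kq,ky,mp,mq,mw,my,mz,pq,py,pz,qw,qy,qz,wy,yz
∂2: piv[hmy,hqw,hqy,hwy,ikm,ikp,ikq,iky,imp,imq,ipq,iqy,jkm,jkq,jky,jmy,jwy,mpy,mpz,mqz,pyz] rk=21  ker:jmq,jqy,kmp,kmq,kmy,kqy,mpq,mqy,pqz,qwy
∂3: piv[hqwy,impq,jkmq,jkmy,jkqy,jmqy] rk=6  ker:kmqy
∂1c = 0
c vs im∂2: residual ≠ 0 ⇒ not boundary

cycle:yes boundary:no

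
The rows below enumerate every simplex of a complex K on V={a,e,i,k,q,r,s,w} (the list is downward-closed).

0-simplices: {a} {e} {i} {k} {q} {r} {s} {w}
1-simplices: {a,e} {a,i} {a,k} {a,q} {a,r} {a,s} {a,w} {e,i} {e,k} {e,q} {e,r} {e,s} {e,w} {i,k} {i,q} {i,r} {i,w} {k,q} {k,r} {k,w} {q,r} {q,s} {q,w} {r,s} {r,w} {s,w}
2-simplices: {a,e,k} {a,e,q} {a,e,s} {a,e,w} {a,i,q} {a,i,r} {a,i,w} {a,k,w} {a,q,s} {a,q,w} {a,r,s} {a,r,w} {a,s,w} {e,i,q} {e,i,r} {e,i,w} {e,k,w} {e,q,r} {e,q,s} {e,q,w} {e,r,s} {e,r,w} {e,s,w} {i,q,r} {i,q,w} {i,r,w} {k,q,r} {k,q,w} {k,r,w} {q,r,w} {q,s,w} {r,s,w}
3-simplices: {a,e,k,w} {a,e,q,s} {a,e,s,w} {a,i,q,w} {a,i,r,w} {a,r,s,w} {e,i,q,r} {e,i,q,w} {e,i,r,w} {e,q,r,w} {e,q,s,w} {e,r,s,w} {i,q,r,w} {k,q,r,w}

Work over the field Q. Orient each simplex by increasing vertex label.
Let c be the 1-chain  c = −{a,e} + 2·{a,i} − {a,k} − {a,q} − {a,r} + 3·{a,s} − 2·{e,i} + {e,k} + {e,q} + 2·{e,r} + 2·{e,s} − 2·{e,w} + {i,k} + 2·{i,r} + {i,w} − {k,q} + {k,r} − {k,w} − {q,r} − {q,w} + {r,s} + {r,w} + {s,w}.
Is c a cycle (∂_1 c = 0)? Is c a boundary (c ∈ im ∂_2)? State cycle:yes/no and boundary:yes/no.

cycle:no boundary:no

n_0=8 n_1=26 n_2=32 n_3=14  [Q]
∂1: piv[ae,ai,ak,aq,ar,as,aw] rk=7  ker:ei,ek,eq,er,es,ew,ik,iq,ir,iw,kq,kr,kw,qr,qs,qw,rs,rw,sw
∂2: piv[aek,aeq,aes,aew,aiq,air,aiw,akw,aqs,aqw,ars,arw,asw,eiq,eir,eqr,kqr,kqw] rk=18  ker:eiw,ekw,eqs,eqw,ers,erw,esw,iqr,iqw,irw,krw,qrw,qsw,rsw
∂3: piv[aekw,aeqs,aesw,aiqw,airw,arsw,eiqr,eiqw,eirw,eqrw,eqsw,ersw,kqrw] rk=13  ker:iqrw
∂1c = −{a} − 3·{e} − 4·{i} + 2·{k} + {q} + {r} + 5·{s} − {w}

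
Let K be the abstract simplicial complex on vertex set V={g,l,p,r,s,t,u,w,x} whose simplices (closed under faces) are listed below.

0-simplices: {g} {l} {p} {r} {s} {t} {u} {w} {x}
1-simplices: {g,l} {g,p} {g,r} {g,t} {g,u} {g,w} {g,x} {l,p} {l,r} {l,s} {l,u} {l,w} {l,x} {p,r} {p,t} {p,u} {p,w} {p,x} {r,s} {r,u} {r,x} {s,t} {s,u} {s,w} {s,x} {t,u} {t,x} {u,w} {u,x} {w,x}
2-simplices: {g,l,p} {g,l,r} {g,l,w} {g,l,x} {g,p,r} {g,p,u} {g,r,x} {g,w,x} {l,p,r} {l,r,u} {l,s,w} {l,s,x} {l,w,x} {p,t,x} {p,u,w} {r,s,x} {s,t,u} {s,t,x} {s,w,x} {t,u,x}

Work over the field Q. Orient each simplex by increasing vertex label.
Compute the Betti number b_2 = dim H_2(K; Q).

b_2=3

n_0=9 n_1=30 n_2=20  [Q]
∂1: piv[gl,gp,gr,gt,gu,gw,gx,ls] rk=8  ker:lp,lr,lu,lw,lx,pr,pt,pu,pw,px,rs,ru,rx,st,su,sw,sx,tu,tx,uw,ux,wx
∂2: piv[glp,glr,glw,glx,gpr,gpu,grx,gwx,lru,lsw,lsx,ptx,puw,rsx,stu,stx,tux] rk=17  ker:lpr,lwx,swx
b_2=(20−17)−0=3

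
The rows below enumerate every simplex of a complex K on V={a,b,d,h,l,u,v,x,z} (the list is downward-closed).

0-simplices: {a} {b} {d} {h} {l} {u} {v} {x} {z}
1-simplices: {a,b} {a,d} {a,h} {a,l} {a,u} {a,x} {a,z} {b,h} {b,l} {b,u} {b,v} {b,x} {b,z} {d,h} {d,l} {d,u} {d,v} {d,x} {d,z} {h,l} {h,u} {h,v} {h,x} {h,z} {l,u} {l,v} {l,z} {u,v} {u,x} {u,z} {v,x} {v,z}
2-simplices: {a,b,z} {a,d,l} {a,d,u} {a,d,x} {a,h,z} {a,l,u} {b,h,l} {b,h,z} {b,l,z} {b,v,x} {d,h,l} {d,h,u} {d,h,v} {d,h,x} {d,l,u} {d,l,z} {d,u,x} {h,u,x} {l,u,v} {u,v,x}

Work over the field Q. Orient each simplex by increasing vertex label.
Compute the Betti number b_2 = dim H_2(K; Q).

b_2=2

n_0=9 n_1=32 n_2=20  [Q]
∂1: piv[ab,ad,ah,al,au,ax,az,bv] rk=8  ker:bh,bl,bu,bx,bz,dh,dl,du,dv,dx,dz,hl,hu,hv,hx,hz,lu,lv,lz,uv,ux,uz,vx,vz
∂2: piv[abz,adl,adu,adx,ahz,alu,bhl,bhz,blz,bvx,dhl,dhu,dhv,dhx,dlz,dux,luv,uvx] rk=18  ker:dlu,hux
b_2=(20−18)−0=2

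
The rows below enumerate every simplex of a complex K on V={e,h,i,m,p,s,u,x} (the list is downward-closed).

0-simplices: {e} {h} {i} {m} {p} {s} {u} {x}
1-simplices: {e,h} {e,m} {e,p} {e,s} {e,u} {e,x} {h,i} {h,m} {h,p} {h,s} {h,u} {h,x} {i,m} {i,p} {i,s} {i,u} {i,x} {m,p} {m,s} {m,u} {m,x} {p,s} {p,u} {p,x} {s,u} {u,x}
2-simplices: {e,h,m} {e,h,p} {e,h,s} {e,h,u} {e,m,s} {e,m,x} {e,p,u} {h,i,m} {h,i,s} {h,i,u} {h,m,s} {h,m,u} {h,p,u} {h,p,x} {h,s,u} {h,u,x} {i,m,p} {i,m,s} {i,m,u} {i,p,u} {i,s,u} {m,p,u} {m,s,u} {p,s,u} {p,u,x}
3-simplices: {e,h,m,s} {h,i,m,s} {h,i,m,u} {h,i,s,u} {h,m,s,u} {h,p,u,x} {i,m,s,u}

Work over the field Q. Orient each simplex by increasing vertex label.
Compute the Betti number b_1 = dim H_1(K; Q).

n_0=8 n_1=26 n_2=25 n_3=7  [Q]
∂1: piv[eh,em,ep,es,eu,ex,hi] rk=7  ker:hm,hp,hs,hu,hx,im,ip,is,iu,ix,mp,ms,mu,mx,ps,pu,px,su,ux
∂2: piv[ehm,ehp,ehs,ehu,ems,emx,epu,him,his,hiu,hmu,hpx,hsu,hux,imp,ipu,psu] rk=17  ker:hms,hpu,ims,imu,isu,mpu,msu,pux
∂3: piv[ehms,hims,himu,hisu,hmsu,hpux] rk=6  ker:imsu
b_1=(26−7)−17=2

b_1=2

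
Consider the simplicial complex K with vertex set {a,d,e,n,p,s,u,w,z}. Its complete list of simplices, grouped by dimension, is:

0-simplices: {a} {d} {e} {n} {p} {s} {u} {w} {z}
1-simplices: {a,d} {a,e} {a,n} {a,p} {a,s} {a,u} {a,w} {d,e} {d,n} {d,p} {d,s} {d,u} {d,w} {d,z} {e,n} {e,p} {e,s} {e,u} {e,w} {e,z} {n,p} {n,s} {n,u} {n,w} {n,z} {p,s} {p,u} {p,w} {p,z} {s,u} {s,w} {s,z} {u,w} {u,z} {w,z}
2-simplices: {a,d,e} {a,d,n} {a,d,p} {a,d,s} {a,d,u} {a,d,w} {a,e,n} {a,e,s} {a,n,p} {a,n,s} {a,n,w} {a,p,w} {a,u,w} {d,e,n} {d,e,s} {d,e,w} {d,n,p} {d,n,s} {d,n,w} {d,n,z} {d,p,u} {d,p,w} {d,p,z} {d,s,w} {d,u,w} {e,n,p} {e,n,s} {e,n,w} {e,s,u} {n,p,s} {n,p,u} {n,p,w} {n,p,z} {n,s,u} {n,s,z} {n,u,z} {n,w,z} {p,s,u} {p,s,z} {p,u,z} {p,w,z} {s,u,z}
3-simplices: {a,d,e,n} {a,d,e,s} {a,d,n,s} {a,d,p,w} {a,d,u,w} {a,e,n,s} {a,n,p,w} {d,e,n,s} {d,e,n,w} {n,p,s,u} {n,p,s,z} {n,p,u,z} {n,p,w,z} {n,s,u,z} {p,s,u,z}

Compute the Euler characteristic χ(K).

χ(K)=1

n_0=9 n_1=35 n_2=42 n_3=15
χ=+9−35+42−15=1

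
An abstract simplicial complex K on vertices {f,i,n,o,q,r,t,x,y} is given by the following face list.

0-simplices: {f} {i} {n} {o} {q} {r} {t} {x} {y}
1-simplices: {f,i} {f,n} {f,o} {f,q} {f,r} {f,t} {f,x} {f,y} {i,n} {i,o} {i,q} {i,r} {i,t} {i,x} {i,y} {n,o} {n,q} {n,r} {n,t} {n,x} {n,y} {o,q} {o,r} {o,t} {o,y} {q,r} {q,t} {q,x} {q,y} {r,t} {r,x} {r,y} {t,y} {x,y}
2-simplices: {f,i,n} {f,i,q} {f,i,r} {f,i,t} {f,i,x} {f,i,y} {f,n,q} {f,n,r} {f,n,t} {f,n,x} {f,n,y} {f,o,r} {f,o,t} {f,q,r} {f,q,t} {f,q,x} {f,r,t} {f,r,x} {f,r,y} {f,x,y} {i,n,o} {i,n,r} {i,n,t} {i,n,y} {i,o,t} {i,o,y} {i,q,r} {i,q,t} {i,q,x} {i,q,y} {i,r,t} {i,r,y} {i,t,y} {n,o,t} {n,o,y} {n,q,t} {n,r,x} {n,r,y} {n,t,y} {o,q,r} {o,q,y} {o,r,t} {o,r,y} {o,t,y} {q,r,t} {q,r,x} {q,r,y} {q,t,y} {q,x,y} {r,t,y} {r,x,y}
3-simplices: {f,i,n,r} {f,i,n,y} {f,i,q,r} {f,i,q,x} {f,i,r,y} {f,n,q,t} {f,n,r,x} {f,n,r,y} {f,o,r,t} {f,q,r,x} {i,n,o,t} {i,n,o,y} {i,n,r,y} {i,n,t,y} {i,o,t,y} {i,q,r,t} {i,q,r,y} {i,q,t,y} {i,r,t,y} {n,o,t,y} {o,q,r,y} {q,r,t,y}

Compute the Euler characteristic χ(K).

n_0=9 n_1=34 n_2=51 n_3=22
χ=+9−34+51−22=4

χ(K)=4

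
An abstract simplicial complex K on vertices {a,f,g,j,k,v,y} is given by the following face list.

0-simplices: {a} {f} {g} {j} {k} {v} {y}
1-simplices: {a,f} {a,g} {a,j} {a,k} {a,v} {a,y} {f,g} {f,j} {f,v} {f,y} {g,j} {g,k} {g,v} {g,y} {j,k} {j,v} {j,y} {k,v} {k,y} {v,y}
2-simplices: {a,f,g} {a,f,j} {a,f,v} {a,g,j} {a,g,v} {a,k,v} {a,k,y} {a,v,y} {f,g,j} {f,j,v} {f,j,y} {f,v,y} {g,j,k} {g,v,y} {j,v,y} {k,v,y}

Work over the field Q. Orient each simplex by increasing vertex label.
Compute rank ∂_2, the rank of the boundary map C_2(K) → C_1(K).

rank∂_2=13

n_0=7 n_1=20 n_2=16  [Q]
∂1: piv[af,ag,aj,ak,av,ay] rk=6  ker:fg,fj,fv,fy,gj,gk,gv,gy,jk,jv,jy,kv,ky,vy
∂2: piv[afg,afj,afv,agj,agv,akv,aky,avy,fjv,fjy,fvy,gjk,gvy] rk=13  ker:fgj,jvy,kvy
rk∂_2=13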